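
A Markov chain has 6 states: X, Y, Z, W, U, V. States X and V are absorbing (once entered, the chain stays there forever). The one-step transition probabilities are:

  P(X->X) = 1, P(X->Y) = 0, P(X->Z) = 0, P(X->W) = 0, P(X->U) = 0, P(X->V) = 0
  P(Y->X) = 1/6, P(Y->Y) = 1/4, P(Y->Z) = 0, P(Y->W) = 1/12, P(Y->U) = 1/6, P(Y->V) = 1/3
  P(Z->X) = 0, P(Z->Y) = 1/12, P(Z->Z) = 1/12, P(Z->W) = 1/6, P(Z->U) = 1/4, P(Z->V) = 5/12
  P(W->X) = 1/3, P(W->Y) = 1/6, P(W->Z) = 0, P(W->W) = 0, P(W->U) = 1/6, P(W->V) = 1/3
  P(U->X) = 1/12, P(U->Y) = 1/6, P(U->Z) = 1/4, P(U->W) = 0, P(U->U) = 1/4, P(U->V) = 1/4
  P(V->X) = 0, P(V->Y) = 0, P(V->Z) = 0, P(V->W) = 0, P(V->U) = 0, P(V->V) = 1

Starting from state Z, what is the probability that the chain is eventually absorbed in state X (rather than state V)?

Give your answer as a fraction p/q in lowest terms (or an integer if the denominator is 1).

Answer: 756/4379

Derivation:
Let a_i = P(absorbed in X | start in state i).
Boundary conditions: a_X = 1, a_V = 0.
For each transient state i, a_i = sum_j P(i->j) * a_j:
  a_Y = 1/6*a_X + 1/4*a_Y + 0*a_Z + 1/12*a_W + 1/6*a_U + 1/3*a_V
  a_Z = 0*a_X + 1/12*a_Y + 1/12*a_Z + 1/6*a_W + 1/4*a_U + 5/12*a_V
  a_W = 1/3*a_X + 1/6*a_Y + 0*a_Z + 0*a_W + 1/6*a_U + 1/3*a_V
  a_U = 1/12*a_X + 1/6*a_Y + 1/4*a_Z + 0*a_W + 1/4*a_U + 1/4*a_V

Substituting a_X = 1 and a_V = 0, rearrange to (I - Q) a = r where r[i] = P(i -> X):
  [3/4, 0, -1/12, -1/6] . (a_Y, a_Z, a_W, a_U) = 1/6
  [-1/12, 11/12, -1/6, -1/4] . (a_Y, a_Z, a_W, a_U) = 0
  [-1/6, 0, 1, -1/6] . (a_Y, a_Z, a_W, a_U) = 1/3
  [-1/6, -1/4, 0, 3/4] . (a_Y, a_Z, a_W, a_U) = 1/12

Solving yields:
  a_Y = 1415/4379
  a_Z = 756/4379
  a_W = 1871/4379
  a_U = 1053/4379

Starting state is Z, so the absorption probability is a_Z = 756/4379.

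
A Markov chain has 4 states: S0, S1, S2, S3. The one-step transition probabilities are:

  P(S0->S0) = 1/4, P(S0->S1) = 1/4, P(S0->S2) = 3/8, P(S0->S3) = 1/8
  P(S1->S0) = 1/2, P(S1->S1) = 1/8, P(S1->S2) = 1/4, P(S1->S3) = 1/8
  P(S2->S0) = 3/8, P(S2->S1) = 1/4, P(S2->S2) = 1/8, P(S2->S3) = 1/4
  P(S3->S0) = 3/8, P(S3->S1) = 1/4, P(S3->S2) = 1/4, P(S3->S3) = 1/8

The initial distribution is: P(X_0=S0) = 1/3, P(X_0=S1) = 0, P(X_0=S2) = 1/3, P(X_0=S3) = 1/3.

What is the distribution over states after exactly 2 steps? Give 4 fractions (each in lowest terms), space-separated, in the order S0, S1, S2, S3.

Answer: 35/96 7/32 25/96 5/32

Derivation:
Propagating the distribution step by step (d_{t+1} = d_t * P):
d_0 = (S0=1/3, S1=0, S2=1/3, S3=1/3)
  d_1[S0] = 1/3*1/4 + 0*1/2 + 1/3*3/8 + 1/3*3/8 = 1/3
  d_1[S1] = 1/3*1/4 + 0*1/8 + 1/3*1/4 + 1/3*1/4 = 1/4
  d_1[S2] = 1/3*3/8 + 0*1/4 + 1/3*1/8 + 1/3*1/4 = 1/4
  d_1[S3] = 1/3*1/8 + 0*1/8 + 1/3*1/4 + 1/3*1/8 = 1/6
d_1 = (S0=1/3, S1=1/4, S2=1/4, S3=1/6)
  d_2[S0] = 1/3*1/4 + 1/4*1/2 + 1/4*3/8 + 1/6*3/8 = 35/96
  d_2[S1] = 1/3*1/4 + 1/4*1/8 + 1/4*1/4 + 1/6*1/4 = 7/32
  d_2[S2] = 1/3*3/8 + 1/4*1/4 + 1/4*1/8 + 1/6*1/4 = 25/96
  d_2[S3] = 1/3*1/8 + 1/4*1/8 + 1/4*1/4 + 1/6*1/8 = 5/32
d_2 = (S0=35/96, S1=7/32, S2=25/96, S3=5/32)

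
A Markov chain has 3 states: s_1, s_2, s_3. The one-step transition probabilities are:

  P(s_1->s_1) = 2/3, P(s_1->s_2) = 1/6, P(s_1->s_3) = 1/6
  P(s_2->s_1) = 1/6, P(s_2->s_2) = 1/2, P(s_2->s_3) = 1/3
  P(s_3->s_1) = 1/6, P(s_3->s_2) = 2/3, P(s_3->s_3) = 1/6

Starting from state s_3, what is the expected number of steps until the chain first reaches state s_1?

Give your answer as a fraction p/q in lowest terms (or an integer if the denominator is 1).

Let h_i = expected steps to first reach s_1 from state i.
Boundary: h_s_1 = 0.
First-step equations for the other states:
  h_s_2 = 1 + 1/6*h_s_1 + 1/2*h_s_2 + 1/3*h_s_3
  h_s_3 = 1 + 1/6*h_s_1 + 2/3*h_s_2 + 1/6*h_s_3

Substituting h_s_1 = 0 and rearranging gives the linear system (I - Q) h = 1:
  [1/2, -1/3] . (h_s_2, h_s_3) = 1
  [-2/3, 5/6] . (h_s_2, h_s_3) = 1

Solving yields:
  h_s_2 = 6
  h_s_3 = 6

Starting state is s_3, so the expected hitting time is h_s_3 = 6.

Answer: 6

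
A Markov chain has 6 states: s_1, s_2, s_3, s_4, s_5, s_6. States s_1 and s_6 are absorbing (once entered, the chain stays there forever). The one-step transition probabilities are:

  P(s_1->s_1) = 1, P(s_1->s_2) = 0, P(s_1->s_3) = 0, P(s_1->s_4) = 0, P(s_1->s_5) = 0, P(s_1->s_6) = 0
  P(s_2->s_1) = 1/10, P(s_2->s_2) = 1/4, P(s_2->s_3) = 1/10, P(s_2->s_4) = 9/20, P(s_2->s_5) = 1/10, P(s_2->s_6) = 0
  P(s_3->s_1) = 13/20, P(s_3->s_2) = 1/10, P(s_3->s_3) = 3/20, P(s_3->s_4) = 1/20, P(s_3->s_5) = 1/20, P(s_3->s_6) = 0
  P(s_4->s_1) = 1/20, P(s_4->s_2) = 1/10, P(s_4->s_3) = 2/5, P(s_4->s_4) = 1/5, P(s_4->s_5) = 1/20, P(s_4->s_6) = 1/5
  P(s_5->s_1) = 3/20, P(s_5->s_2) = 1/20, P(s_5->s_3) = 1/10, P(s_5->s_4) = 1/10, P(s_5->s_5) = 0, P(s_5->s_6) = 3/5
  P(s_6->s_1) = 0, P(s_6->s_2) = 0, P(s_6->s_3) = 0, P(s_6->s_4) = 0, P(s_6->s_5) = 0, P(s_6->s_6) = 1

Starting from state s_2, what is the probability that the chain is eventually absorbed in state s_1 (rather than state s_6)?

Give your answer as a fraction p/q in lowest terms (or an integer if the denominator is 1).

Answer: 44381/66457

Derivation:
Let a_i = P(absorbed in s_1 | start in state i).
Boundary conditions: a_s_1 = 1, a_s_6 = 0.
For each transient state i, a_i = sum_j P(i->j) * a_j:
  a_s_2 = 1/10*a_s_1 + 1/4*a_s_2 + 1/10*a_s_3 + 9/20*a_s_4 + 1/10*a_s_5 + 0*a_s_6
  a_s_3 = 13/20*a_s_1 + 1/10*a_s_2 + 3/20*a_s_3 + 1/20*a_s_4 + 1/20*a_s_5 + 0*a_s_6
  a_s_4 = 1/20*a_s_1 + 1/10*a_s_2 + 2/5*a_s_3 + 1/5*a_s_4 + 1/20*a_s_5 + 1/5*a_s_6
  a_s_5 = 3/20*a_s_1 + 1/20*a_s_2 + 1/10*a_s_3 + 1/10*a_s_4 + 0*a_s_5 + 3/5*a_s_6

Substituting a_s_1 = 1 and a_s_6 = 0, rearrange to (I - Q) a = r where r[i] = P(i -> s_1):
  [3/4, -1/10, -9/20, -1/10] . (a_s_2, a_s_3, a_s_4, a_s_5) = 1/10
  [-1/10, 17/20, -1/20, -1/20] . (a_s_2, a_s_3, a_s_4, a_s_5) = 13/20
  [-1/10, -2/5, 4/5, -1/20] . (a_s_2, a_s_3, a_s_4, a_s_5) = 1/20
  [-1/20, -1/10, -1/10, 1] . (a_s_2, a_s_3, a_s_4, a_s_5) = 3/20

Solving yields:
  a_s_2 = 44381/66457
  a_s_3 = 59761/66457
  a_s_4 = 40973/66457
  a_s_5 = 22261/66457

Starting state is s_2, so the absorption probability is a_s_2 = 44381/66457.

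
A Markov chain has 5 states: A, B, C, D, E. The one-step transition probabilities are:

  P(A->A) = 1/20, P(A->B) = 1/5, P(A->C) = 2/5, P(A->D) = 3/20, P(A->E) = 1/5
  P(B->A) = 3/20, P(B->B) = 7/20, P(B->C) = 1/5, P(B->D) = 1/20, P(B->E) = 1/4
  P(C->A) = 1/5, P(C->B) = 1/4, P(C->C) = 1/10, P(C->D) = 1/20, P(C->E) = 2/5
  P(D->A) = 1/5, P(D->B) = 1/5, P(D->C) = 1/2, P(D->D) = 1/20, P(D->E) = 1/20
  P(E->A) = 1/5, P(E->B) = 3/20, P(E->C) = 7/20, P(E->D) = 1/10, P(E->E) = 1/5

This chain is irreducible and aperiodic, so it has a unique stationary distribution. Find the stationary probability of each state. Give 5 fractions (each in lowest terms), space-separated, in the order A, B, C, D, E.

The stationary distribution satisfies pi = pi * P, i.e.:
  pi_A = 1/20*pi_A + 3/20*pi_B + 1/5*pi_C + 1/5*pi_D + 1/5*pi_E
  pi_B = 1/5*pi_A + 7/20*pi_B + 1/4*pi_C + 1/5*pi_D + 3/20*pi_E
  pi_C = 2/5*pi_A + 1/5*pi_B + 1/10*pi_C + 1/2*pi_D + 7/20*pi_E
  pi_D = 3/20*pi_A + 1/20*pi_B + 1/20*pi_C + 1/20*pi_D + 1/10*pi_E
  pi_E = 1/5*pi_A + 1/4*pi_B + 2/5*pi_C + 1/20*pi_D + 1/5*pi_E
with normalization: pi_A + pi_B + pi_C + pi_D + pi_E = 1.

Using the first 4 balance equations plus normalization, the linear system A*pi = b is:
  [-19/20, 3/20, 1/5, 1/5, 1/5] . pi = 0
  [1/5, -13/20, 1/4, 1/5, 3/20] . pi = 0
  [2/5, 1/5, -9/10, 1/2, 7/20] . pi = 0
  [3/20, 1/20, 1/20, -19/20, 1/10] . pi = 0
  [1, 1, 1, 1, 1] . pi = 1

Solving yields:
  pi_A = 32475/198446
  pi_B = 46859/198446
  pi_C = 53123/198446
  pi_D = 15685/198446
  pi_E = 25152/99223

Verification (pi * P):
  32475/198446*1/20 + 46859/198446*3/20 + 53123/198446*1/5 + 15685/198446*1/5 + 25152/99223*1/5 = 32475/198446 = pi_A  (ok)
  32475/198446*1/5 + 46859/198446*7/20 + 53123/198446*1/4 + 15685/198446*1/5 + 25152/99223*3/20 = 46859/198446 = pi_B  (ok)
  32475/198446*2/5 + 46859/198446*1/5 + 53123/198446*1/10 + 15685/198446*1/2 + 25152/99223*7/20 = 53123/198446 = pi_C  (ok)
  32475/198446*3/20 + 46859/198446*1/20 + 53123/198446*1/20 + 15685/198446*1/20 + 25152/99223*1/10 = 15685/198446 = pi_D  (ok)
  32475/198446*1/5 + 46859/198446*1/4 + 53123/198446*2/5 + 15685/198446*1/20 + 25152/99223*1/5 = 25152/99223 = pi_E  (ok)

Answer: 32475/198446 46859/198446 53123/198446 15685/198446 25152/99223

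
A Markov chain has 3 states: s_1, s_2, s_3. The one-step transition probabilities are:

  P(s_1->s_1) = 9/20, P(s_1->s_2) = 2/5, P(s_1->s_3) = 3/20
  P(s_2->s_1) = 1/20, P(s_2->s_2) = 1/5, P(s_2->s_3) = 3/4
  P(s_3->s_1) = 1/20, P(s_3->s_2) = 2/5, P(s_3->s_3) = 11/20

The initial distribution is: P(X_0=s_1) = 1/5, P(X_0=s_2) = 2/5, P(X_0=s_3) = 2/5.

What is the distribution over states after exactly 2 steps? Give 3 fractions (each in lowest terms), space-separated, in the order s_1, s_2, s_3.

Propagating the distribution step by step (d_{t+1} = d_t * P):
d_0 = (s_1=1/5, s_2=2/5, s_3=2/5)
  d_1[s_1] = 1/5*9/20 + 2/5*1/20 + 2/5*1/20 = 13/100
  d_1[s_2] = 1/5*2/5 + 2/5*1/5 + 2/5*2/5 = 8/25
  d_1[s_3] = 1/5*3/20 + 2/5*3/4 + 2/5*11/20 = 11/20
d_1 = (s_1=13/100, s_2=8/25, s_3=11/20)
  d_2[s_1] = 13/100*9/20 + 8/25*1/20 + 11/20*1/20 = 51/500
  d_2[s_2] = 13/100*2/5 + 8/25*1/5 + 11/20*2/5 = 42/125
  d_2[s_3] = 13/100*3/20 + 8/25*3/4 + 11/20*11/20 = 281/500
d_2 = (s_1=51/500, s_2=42/125, s_3=281/500)

Answer: 51/500 42/125 281/500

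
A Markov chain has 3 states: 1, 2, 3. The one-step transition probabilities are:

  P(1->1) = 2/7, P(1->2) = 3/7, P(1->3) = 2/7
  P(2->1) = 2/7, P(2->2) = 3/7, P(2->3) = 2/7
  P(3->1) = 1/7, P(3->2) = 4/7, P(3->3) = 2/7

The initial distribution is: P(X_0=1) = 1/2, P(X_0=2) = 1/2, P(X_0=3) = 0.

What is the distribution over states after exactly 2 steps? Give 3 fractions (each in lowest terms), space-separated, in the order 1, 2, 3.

Answer: 12/49 23/49 2/7

Derivation:
Propagating the distribution step by step (d_{t+1} = d_t * P):
d_0 = (1=1/2, 2=1/2, 3=0)
  d_1[1] = 1/2*2/7 + 1/2*2/7 + 0*1/7 = 2/7
  d_1[2] = 1/2*3/7 + 1/2*3/7 + 0*4/7 = 3/7
  d_1[3] = 1/2*2/7 + 1/2*2/7 + 0*2/7 = 2/7
d_1 = (1=2/7, 2=3/7, 3=2/7)
  d_2[1] = 2/7*2/7 + 3/7*2/7 + 2/7*1/7 = 12/49
  d_2[2] = 2/7*3/7 + 3/7*3/7 + 2/7*4/7 = 23/49
  d_2[3] = 2/7*2/7 + 3/7*2/7 + 2/7*2/7 = 2/7
d_2 = (1=12/49, 2=23/49, 3=2/7)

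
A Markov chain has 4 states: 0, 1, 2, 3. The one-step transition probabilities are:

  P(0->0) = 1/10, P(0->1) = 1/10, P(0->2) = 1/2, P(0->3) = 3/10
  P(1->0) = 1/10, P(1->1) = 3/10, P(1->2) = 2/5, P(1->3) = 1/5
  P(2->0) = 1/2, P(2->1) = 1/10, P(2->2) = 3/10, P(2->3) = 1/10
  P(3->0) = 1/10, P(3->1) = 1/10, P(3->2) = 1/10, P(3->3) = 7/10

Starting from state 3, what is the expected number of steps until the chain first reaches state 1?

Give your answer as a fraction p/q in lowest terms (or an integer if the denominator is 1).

Let h_i = expected steps to first reach 1 from state i.
Boundary: h_1 = 0.
First-step equations for the other states:
  h_0 = 1 + 1/10*h_0 + 1/10*h_1 + 1/2*h_2 + 3/10*h_3
  h_2 = 1 + 1/2*h_0 + 1/10*h_1 + 3/10*h_2 + 1/10*h_3
  h_3 = 1 + 1/10*h_0 + 1/10*h_1 + 1/10*h_2 + 7/10*h_3

Substituting h_1 = 0 and rearranging gives the linear system (I - Q) h = 1:
  [9/10, -1/2, -3/10] . (h_0, h_2, h_3) = 1
  [-1/2, 7/10, -1/10] . (h_0, h_2, h_3) = 1
  [-1/10, -1/10, 3/10] . (h_0, h_2, h_3) = 1

Solving yields:
  h_0 = 10
  h_2 = 10
  h_3 = 10

Starting state is 3, so the expected hitting time is h_3 = 10.

Answer: 10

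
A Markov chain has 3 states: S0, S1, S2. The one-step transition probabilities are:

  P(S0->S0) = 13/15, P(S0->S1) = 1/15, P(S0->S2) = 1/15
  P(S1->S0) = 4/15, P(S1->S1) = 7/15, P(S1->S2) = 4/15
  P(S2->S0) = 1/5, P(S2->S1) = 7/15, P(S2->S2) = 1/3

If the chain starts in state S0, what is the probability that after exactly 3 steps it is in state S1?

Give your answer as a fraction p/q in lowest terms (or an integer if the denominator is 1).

Computing P^3 by repeated multiplication:
P^1 =
  S0: [13/15, 1/15, 1/15]
  S1: [4/15, 7/15, 4/15]
  S2: [1/5, 7/15, 1/3]
P^2 =
  S0: [176/225, 3/25, 22/225]
  S1: [92/225, 9/25, 52/225]
  S2: [82/225, 29/75, 56/225]
P^3 =
  S0: [2462/3375, 173/1125, 394/3375]
  S1: [1676/3375, 341/1125, 676/3375]
  S2: [1582/3375, 361/1125, 142/675]

(P^3)[S0 -> S1] = 173/1125

Answer: 173/1125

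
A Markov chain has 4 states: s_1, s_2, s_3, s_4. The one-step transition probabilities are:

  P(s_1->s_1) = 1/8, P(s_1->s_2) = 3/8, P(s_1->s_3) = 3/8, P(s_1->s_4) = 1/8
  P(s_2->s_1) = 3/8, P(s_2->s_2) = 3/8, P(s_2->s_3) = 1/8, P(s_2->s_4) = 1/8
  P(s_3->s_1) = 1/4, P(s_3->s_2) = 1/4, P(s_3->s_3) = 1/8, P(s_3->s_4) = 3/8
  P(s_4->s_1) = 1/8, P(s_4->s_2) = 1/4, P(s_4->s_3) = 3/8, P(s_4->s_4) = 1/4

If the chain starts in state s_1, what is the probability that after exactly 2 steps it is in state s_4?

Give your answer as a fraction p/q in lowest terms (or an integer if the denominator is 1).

Computing P^2 by repeated multiplication:
P^1 =
  s_1: [1/8, 3/8, 3/8, 1/8]
  s_2: [3/8, 3/8, 1/8, 1/8]
  s_3: [1/4, 1/4, 1/8, 3/8]
  s_4: [1/8, 1/4, 3/8, 1/4]
P^2 =
  s_1: [17/64, 5/16, 3/16, 15/64]
  s_2: [15/64, 11/32, 1/4, 11/64]
  s_3: [13/64, 5/16, 9/32, 13/64]
  s_4: [15/64, 19/64, 7/32, 1/4]

(P^2)[s_1 -> s_4] = 15/64

Answer: 15/64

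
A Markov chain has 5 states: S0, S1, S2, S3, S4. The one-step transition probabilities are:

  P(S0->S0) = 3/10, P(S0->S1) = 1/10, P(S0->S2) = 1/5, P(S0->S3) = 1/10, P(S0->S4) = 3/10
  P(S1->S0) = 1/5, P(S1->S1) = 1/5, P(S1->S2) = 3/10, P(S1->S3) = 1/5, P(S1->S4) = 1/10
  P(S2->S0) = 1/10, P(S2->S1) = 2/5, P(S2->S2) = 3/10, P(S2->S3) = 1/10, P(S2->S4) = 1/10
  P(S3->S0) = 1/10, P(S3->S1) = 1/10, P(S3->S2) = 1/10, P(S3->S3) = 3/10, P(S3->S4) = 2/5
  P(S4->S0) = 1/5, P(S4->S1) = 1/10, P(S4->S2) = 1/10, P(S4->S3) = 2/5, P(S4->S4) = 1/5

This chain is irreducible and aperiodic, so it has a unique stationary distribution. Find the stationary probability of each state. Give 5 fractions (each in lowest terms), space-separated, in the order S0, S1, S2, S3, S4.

Answer: 17/97 559/3201 610/3201 743/3201 728/3201

Derivation:
The stationary distribution satisfies pi = pi * P, i.e.:
  pi_S0 = 3/10*pi_S0 + 1/5*pi_S1 + 1/10*pi_S2 + 1/10*pi_S3 + 1/5*pi_S4
  pi_S1 = 1/10*pi_S0 + 1/5*pi_S1 + 2/5*pi_S2 + 1/10*pi_S3 + 1/10*pi_S4
  pi_S2 = 1/5*pi_S0 + 3/10*pi_S1 + 3/10*pi_S2 + 1/10*pi_S3 + 1/10*pi_S4
  pi_S3 = 1/10*pi_S0 + 1/5*pi_S1 + 1/10*pi_S2 + 3/10*pi_S3 + 2/5*pi_S4
  pi_S4 = 3/10*pi_S0 + 1/10*pi_S1 + 1/10*pi_S2 + 2/5*pi_S3 + 1/5*pi_S4
with normalization: pi_S0 + pi_S1 + pi_S2 + pi_S3 + pi_S4 = 1.

Using the first 4 balance equations plus normalization, the linear system A*pi = b is:
  [-7/10, 1/5, 1/10, 1/10, 1/5] . pi = 0
  [1/10, -4/5, 2/5, 1/10, 1/10] . pi = 0
  [1/5, 3/10, -7/10, 1/10, 1/10] . pi = 0
  [1/10, 1/5, 1/10, -7/10, 2/5] . pi = 0
  [1, 1, 1, 1, 1] . pi = 1

Solving yields:
  pi_S0 = 17/97
  pi_S1 = 559/3201
  pi_S2 = 610/3201
  pi_S3 = 743/3201
  pi_S4 = 728/3201

Verification (pi * P):
  17/97*3/10 + 559/3201*1/5 + 610/3201*1/10 + 743/3201*1/10 + 728/3201*1/5 = 17/97 = pi_S0  (ok)
  17/97*1/10 + 559/3201*1/5 + 610/3201*2/5 + 743/3201*1/10 + 728/3201*1/10 = 559/3201 = pi_S1  (ok)
  17/97*1/5 + 559/3201*3/10 + 610/3201*3/10 + 743/3201*1/10 + 728/3201*1/10 = 610/3201 = pi_S2  (ok)
  17/97*1/10 + 559/3201*1/5 + 610/3201*1/10 + 743/3201*3/10 + 728/3201*2/5 = 743/3201 = pi_S3  (ok)
  17/97*3/10 + 559/3201*1/10 + 610/3201*1/10 + 743/3201*2/5 + 728/3201*1/5 = 728/3201 = pi_S4  (ok)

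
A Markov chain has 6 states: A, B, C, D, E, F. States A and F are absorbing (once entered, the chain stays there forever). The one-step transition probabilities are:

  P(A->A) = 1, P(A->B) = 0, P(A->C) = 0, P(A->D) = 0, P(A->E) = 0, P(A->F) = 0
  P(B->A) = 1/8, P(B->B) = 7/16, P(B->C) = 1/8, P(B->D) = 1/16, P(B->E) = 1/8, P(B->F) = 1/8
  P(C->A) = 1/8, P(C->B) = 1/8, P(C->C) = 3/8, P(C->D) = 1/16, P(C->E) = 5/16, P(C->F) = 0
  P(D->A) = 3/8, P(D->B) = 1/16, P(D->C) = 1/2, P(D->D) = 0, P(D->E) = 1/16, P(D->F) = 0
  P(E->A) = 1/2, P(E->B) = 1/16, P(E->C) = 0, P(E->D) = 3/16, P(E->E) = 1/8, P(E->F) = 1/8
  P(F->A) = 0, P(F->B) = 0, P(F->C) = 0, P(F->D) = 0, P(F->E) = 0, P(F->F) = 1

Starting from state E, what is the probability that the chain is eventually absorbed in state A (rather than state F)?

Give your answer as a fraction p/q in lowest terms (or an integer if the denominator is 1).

Let a_i = P(absorbed in A | start in state i).
Boundary conditions: a_A = 1, a_F = 0.
For each transient state i, a_i = sum_j P(i->j) * a_j:
  a_B = 1/8*a_A + 7/16*a_B + 1/8*a_C + 1/16*a_D + 1/8*a_E + 1/8*a_F
  a_C = 1/8*a_A + 1/8*a_B + 3/8*a_C + 1/16*a_D + 5/16*a_E + 0*a_F
  a_D = 3/8*a_A + 1/16*a_B + 1/2*a_C + 0*a_D + 1/16*a_E + 0*a_F
  a_E = 1/2*a_A + 1/16*a_B + 0*a_C + 3/16*a_D + 1/8*a_E + 1/8*a_F

Substituting a_A = 1 and a_F = 0, rearrange to (I - Q) a = r where r[i] = P(i -> A):
  [9/16, -1/8, -1/16, -1/8] . (a_B, a_C, a_D, a_E) = 1/8
  [-1/8, 5/8, -1/16, -5/16] . (a_B, a_C, a_D, a_E) = 1/8
  [-1/16, -1/2, 1, -1/16] . (a_B, a_C, a_D, a_E) = 3/8
  [-1/16, 0, -3/16, 7/8] . (a_B, a_C, a_D, a_E) = 1/2

Solving yields:
  a_B = 63/92
  a_C = 821/989
  a_D = 3495/3956
  a_E = 3203/3956

Starting state is E, so the absorption probability is a_E = 3203/3956.

Answer: 3203/3956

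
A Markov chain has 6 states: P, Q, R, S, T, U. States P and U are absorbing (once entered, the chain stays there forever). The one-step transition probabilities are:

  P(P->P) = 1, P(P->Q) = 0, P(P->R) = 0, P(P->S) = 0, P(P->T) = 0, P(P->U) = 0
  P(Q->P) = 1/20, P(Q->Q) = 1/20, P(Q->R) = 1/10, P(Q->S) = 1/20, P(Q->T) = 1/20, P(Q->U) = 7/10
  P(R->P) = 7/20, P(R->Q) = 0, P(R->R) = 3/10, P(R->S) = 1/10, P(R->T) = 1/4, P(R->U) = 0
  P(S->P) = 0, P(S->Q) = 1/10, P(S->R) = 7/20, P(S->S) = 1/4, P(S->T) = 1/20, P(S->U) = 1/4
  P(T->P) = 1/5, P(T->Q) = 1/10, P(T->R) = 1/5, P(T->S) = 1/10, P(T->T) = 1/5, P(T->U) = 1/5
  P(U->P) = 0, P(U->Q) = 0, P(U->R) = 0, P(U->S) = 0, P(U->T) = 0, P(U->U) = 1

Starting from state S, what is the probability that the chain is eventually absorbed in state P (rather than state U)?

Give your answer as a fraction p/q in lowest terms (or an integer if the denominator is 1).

Let a_i = P(absorbed in P | start in state i).
Boundary conditions: a_P = 1, a_U = 0.
For each transient state i, a_i = sum_j P(i->j) * a_j:
  a_Q = 1/20*a_P + 1/20*a_Q + 1/10*a_R + 1/20*a_S + 1/20*a_T + 7/10*a_U
  a_R = 7/20*a_P + 0*a_Q + 3/10*a_R + 1/10*a_S + 1/4*a_T + 0*a_U
  a_S = 0*a_P + 1/10*a_Q + 7/20*a_R + 1/4*a_S + 1/20*a_T + 1/4*a_U
  a_T = 1/5*a_P + 1/10*a_Q + 1/5*a_R + 1/10*a_S + 1/5*a_T + 1/5*a_U

Substituting a_P = 1 and a_U = 0, rearrange to (I - Q) a = r where r[i] = P(i -> P):
  [19/20, -1/10, -1/20, -1/20] . (a_Q, a_R, a_S, a_T) = 1/20
  [0, 7/10, -1/10, -1/4] . (a_Q, a_R, a_S, a_T) = 7/20
  [-1/10, -7/20, 3/4, -1/20] . (a_Q, a_R, a_S, a_T) = 0
  [-1/10, -1/5, -1/10, 4/5] . (a_Q, a_R, a_S, a_T) = 1/5

Solving yields:
  a_Q = 749/4202
  a_R = 9311/12606
  a_S = 461/1146
  a_T = 3197/6303

Starting state is S, so the absorption probability is a_S = 461/1146.

Answer: 461/1146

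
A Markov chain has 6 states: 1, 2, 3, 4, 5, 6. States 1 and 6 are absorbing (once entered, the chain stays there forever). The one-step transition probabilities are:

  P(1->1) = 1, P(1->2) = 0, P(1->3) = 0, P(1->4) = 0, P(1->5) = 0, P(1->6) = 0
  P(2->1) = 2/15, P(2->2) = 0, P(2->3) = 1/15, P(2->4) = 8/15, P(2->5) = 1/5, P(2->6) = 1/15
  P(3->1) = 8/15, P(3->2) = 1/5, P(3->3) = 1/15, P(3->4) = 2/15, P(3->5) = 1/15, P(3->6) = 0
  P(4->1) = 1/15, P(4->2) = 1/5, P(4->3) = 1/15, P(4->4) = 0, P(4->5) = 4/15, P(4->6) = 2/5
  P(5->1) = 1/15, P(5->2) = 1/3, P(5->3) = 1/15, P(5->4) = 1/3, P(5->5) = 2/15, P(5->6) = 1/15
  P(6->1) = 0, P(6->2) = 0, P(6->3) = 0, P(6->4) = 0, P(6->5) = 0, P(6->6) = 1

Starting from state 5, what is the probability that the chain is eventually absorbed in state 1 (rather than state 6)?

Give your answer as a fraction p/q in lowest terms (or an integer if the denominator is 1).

Let a_i = P(absorbed in 1 | start in state i).
Boundary conditions: a_1 = 1, a_6 = 0.
For each transient state i, a_i = sum_j P(i->j) * a_j:
  a_2 = 2/15*a_1 + 0*a_2 + 1/15*a_3 + 8/15*a_4 + 1/5*a_5 + 1/15*a_6
  a_3 = 8/15*a_1 + 1/5*a_2 + 1/15*a_3 + 2/15*a_4 + 1/15*a_5 + 0*a_6
  a_4 = 1/15*a_1 + 1/5*a_2 + 1/15*a_3 + 0*a_4 + 4/15*a_5 + 2/5*a_6
  a_5 = 1/15*a_1 + 1/3*a_2 + 1/15*a_3 + 1/3*a_4 + 2/15*a_5 + 1/15*a_6

Substituting a_1 = 1 and a_6 = 0, rearrange to (I - Q) a = r where r[i] = P(i -> 1):
  [1, -1/15, -8/15, -1/5] . (a_2, a_3, a_4, a_5) = 2/15
  [-1/5, 14/15, -2/15, -1/15] . (a_2, a_3, a_4, a_5) = 8/15
  [-1/5, -1/15, 1, -4/15] . (a_2, a_3, a_4, a_5) = 1/15
  [-1/3, -1/15, -1/3, 13/15] . (a_2, a_3, a_4, a_5) = 1/15

Solving yields:
  a_2 = 10558/24227
  a_3 = 17932/24227
  a_4 = 7655/24227
  a_5 = 1464/3461

Starting state is 5, so the absorption probability is a_5 = 1464/3461.

Answer: 1464/3461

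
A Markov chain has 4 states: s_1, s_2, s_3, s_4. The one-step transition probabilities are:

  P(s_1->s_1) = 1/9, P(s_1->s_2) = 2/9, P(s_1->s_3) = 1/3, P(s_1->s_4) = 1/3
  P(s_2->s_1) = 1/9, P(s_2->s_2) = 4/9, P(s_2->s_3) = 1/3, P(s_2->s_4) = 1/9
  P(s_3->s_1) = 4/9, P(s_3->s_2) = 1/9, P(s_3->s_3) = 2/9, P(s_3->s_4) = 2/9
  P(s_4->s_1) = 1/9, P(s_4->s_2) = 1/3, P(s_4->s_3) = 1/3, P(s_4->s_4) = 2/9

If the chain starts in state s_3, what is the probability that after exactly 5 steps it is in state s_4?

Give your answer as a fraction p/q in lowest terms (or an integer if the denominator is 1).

Computing P^5 by repeated multiplication:
P^1 =
  s_1: [1/9, 2/9, 1/3, 1/3]
  s_2: [1/9, 4/9, 1/3, 1/9]
  s_3: [4/9, 1/9, 2/9, 2/9]
  s_4: [1/9, 1/3, 1/3, 2/9]
P^2 =
  s_1: [2/9, 22/81, 8/27, 17/81]
  s_2: [2/9, 8/27, 8/27, 5/27]
  s_3: [5/27, 20/81, 25/81, 7/27]
  s_4: [2/9, 23/81, 8/27, 16/81]
P^3 =
  s_1: [17/81, 199/729, 73/243, 158/729]
  s_2: [17/81, 67/243, 73/243, 52/243]
  s_3: [52/243, 22/81, 218/729, 157/729]
  s_4: [17/81, 200/729, 73/243, 157/729]
P^4 =
  s_1: [154/729, 1795/6561, 656/2187, 1412/6561]
  s_2: [154/729, 599/2187, 656/2187, 470/2187]
  s_3: [461/2187, 1793/6561, 1969/6561, 472/2187]
  s_4: [154/729, 1796/6561, 656/2187, 1411/6561]
P^5 =
  s_1: [1385/6561, 16156/59049, 5905/19683, 12713/59049]
  s_2: [1385/6561, 5386/19683, 5905/19683, 4237/19683]
  s_3: [4156/19683, 1795/6561, 17714/59049, 12712/59049]
  s_4: [1385/6561, 16157/59049, 5905/19683, 12712/59049]

(P^5)[s_3 -> s_4] = 12712/59049

Answer: 12712/59049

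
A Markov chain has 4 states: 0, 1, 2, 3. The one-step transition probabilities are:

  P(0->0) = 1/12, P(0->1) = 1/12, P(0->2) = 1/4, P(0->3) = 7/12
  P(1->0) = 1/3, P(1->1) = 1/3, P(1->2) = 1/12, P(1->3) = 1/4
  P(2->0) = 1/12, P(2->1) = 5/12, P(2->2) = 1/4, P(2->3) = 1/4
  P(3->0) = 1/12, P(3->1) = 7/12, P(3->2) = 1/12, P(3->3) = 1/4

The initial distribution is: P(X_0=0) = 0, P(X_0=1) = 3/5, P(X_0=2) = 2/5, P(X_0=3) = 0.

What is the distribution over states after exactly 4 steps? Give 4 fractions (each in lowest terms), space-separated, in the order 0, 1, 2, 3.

Propagating the distribution step by step (d_{t+1} = d_t * P):
d_0 = (0=0, 1=3/5, 2=2/5, 3=0)
  d_1[0] = 0*1/12 + 3/5*1/3 + 2/5*1/12 + 0*1/12 = 7/30
  d_1[1] = 0*1/12 + 3/5*1/3 + 2/5*5/12 + 0*7/12 = 11/30
  d_1[2] = 0*1/4 + 3/5*1/12 + 2/5*1/4 + 0*1/12 = 3/20
  d_1[3] = 0*7/12 + 3/5*1/4 + 2/5*1/4 + 0*1/4 = 1/4
d_1 = (0=7/30, 1=11/30, 2=3/20, 3=1/4)
  d_2[0] = 7/30*1/12 + 11/30*1/3 + 3/20*1/12 + 1/4*1/12 = 7/40
  d_2[1] = 7/30*1/12 + 11/30*1/3 + 3/20*5/12 + 1/4*7/12 = 7/20
  d_2[2] = 7/30*1/4 + 11/30*1/12 + 3/20*1/4 + 1/4*1/12 = 53/360
  d_2[3] = 7/30*7/12 + 11/30*1/4 + 3/20*1/4 + 1/4*1/4 = 59/180
d_2 = (0=7/40, 1=7/20, 2=53/360, 3=59/180)
  d_3[0] = 7/40*1/12 + 7/20*1/3 + 53/360*1/12 + 59/180*1/12 = 41/240
  d_3[1] = 7/40*1/12 + 7/20*1/3 + 53/360*5/12 + 59/180*7/12 = 829/2160
  d_3[2] = 7/40*1/4 + 7/20*1/12 + 53/360*1/4 + 59/180*1/12 = 37/270
  d_3[3] = 7/40*7/12 + 7/20*1/4 + 53/360*1/4 + 59/180*1/4 = 37/120
d_3 = (0=41/240, 1=829/2160, 2=37/270, 3=37/120)
  d_4[0] = 41/240*1/12 + 829/2160*1/3 + 37/270*1/12 + 37/120*1/12 = 1549/8640
  d_4[1] = 41/240*1/12 + 829/2160*1/3 + 37/270*5/12 + 37/120*7/12 = 9827/25920
  d_4[2] = 41/240*1/4 + 829/2160*1/12 + 37/270*1/4 + 37/120*1/12 = 349/2592
  d_4[3] = 41/240*7/12 + 829/2160*1/4 + 37/270*1/4 + 37/120*1/4 = 221/720
d_4 = (0=1549/8640, 1=9827/25920, 2=349/2592, 3=221/720)

Answer: 1549/8640 9827/25920 349/2592 221/720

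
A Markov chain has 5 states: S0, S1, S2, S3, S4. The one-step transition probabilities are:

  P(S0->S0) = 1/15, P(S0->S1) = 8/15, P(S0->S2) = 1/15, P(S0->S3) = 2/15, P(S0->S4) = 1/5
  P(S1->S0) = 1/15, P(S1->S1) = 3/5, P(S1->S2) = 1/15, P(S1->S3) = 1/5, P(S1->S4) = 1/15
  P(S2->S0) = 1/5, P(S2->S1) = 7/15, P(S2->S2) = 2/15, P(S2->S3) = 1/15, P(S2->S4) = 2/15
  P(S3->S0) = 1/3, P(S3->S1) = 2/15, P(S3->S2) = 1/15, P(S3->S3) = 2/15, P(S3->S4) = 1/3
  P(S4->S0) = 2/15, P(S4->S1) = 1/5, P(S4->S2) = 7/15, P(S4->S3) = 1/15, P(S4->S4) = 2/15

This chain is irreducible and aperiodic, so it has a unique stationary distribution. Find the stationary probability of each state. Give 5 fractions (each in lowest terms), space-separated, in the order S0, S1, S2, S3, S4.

The stationary distribution satisfies pi = pi * P, i.e.:
  pi_S0 = 1/15*pi_S0 + 1/15*pi_S1 + 1/5*pi_S2 + 1/3*pi_S3 + 2/15*pi_S4
  pi_S1 = 8/15*pi_S0 + 3/5*pi_S1 + 7/15*pi_S2 + 2/15*pi_S3 + 1/5*pi_S4
  pi_S2 = 1/15*pi_S0 + 1/15*pi_S1 + 2/15*pi_S2 + 1/15*pi_S3 + 7/15*pi_S4
  pi_S3 = 2/15*pi_S0 + 1/5*pi_S1 + 1/15*pi_S2 + 2/15*pi_S3 + 1/15*pi_S4
  pi_S4 = 1/5*pi_S0 + 1/15*pi_S1 + 2/15*pi_S2 + 1/3*pi_S3 + 2/15*pi_S4
with normalization: pi_S0 + pi_S1 + pi_S2 + pi_S3 + pi_S4 = 1.

Using the first 4 balance equations plus normalization, the linear system A*pi = b is:
  [-14/15, 1/15, 1/5, 1/3, 2/15] . pi = 0
  [8/15, -2/5, 7/15, 2/15, 1/5] . pi = 0
  [1/15, 1/15, -13/15, 1/15, 7/15] . pi = 0
  [2/15, 1/5, 1/15, -13/15, 1/15] . pi = 0
  [1, 1, 1, 1, 1] . pi = 1

Solving yields:
  pi_S0 = 200/1511
  pi_S1 = 21729/48352
  pi_S2 = 1595/12088
  pi_S3 = 7015/48352
  pi_S4 = 1707/12088

Verification (pi * P):
  200/1511*1/15 + 21729/48352*1/15 + 1595/12088*1/5 + 7015/48352*1/3 + 1707/12088*2/15 = 200/1511 = pi_S0  (ok)
  200/1511*8/15 + 21729/48352*3/5 + 1595/12088*7/15 + 7015/48352*2/15 + 1707/12088*1/5 = 21729/48352 = pi_S1  (ok)
  200/1511*1/15 + 21729/48352*1/15 + 1595/12088*2/15 + 7015/48352*1/15 + 1707/12088*7/15 = 1595/12088 = pi_S2  (ok)
  200/1511*2/15 + 21729/48352*1/5 + 1595/12088*1/15 + 7015/48352*2/15 + 1707/12088*1/15 = 7015/48352 = pi_S3  (ok)
  200/1511*1/5 + 21729/48352*1/15 + 1595/12088*2/15 + 7015/48352*1/3 + 1707/12088*2/15 = 1707/12088 = pi_S4  (ok)

Answer: 200/1511 21729/48352 1595/12088 7015/48352 1707/12088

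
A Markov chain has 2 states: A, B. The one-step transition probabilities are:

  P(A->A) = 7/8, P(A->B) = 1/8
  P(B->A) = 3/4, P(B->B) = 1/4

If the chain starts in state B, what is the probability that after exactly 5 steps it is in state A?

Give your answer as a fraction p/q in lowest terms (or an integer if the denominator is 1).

Answer: 14043/16384

Derivation:
Computing P^5 by repeated multiplication:
P^1 =
  A: [7/8, 1/8]
  B: [3/4, 1/4]
P^2 =
  A: [55/64, 9/64]
  B: [27/32, 5/32]
P^3 =
  A: [439/512, 73/512]
  B: [219/256, 37/256]
P^4 =
  A: [3511/4096, 585/4096]
  B: [1755/2048, 293/2048]
P^5 =
  A: [28087/32768, 4681/32768]
  B: [14043/16384, 2341/16384]

(P^5)[B -> A] = 14043/16384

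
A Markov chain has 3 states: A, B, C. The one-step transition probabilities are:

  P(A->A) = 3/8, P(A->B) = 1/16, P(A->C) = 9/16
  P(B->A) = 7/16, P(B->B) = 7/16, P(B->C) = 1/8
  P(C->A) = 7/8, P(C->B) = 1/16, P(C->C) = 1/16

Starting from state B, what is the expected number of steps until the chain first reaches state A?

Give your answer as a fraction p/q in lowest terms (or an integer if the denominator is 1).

Let h_i = expected steps to first reach A from state i.
Boundary: h_A = 0.
First-step equations for the other states:
  h_B = 1 + 7/16*h_A + 7/16*h_B + 1/8*h_C
  h_C = 1 + 7/8*h_A + 1/16*h_B + 1/16*h_C

Substituting h_A = 0 and rearranging gives the linear system (I - Q) h = 1:
  [9/16, -1/8] . (h_B, h_C) = 1
  [-1/16, 15/16] . (h_B, h_C) = 1

Solving yields:
  h_B = 272/133
  h_C = 160/133

Starting state is B, so the expected hitting time is h_B = 272/133.

Answer: 272/133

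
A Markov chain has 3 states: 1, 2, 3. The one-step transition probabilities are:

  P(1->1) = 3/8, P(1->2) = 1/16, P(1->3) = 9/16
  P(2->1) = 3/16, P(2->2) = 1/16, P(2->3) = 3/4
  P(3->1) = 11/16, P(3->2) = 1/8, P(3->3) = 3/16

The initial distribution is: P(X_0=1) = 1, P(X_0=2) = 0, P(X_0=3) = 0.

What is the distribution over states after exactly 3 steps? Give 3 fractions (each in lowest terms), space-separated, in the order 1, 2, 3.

Propagating the distribution step by step (d_{t+1} = d_t * P):
d_0 = (1=1, 2=0, 3=0)
  d_1[1] = 1*3/8 + 0*3/16 + 0*11/16 = 3/8
  d_1[2] = 1*1/16 + 0*1/16 + 0*1/8 = 1/16
  d_1[3] = 1*9/16 + 0*3/4 + 0*3/16 = 9/16
d_1 = (1=3/8, 2=1/16, 3=9/16)
  d_2[1] = 3/8*3/8 + 1/16*3/16 + 9/16*11/16 = 69/128
  d_2[2] = 3/8*1/16 + 1/16*1/16 + 9/16*1/8 = 25/256
  d_2[3] = 3/8*9/16 + 1/16*3/4 + 9/16*3/16 = 93/256
d_2 = (1=69/128, 2=25/256, 3=93/256)
  d_3[1] = 69/128*3/8 + 25/256*3/16 + 93/256*11/16 = 963/2048
  d_3[2] = 69/128*1/16 + 25/256*1/16 + 93/256*1/8 = 349/4096
  d_3[3] = 69/128*9/16 + 25/256*3/4 + 93/256*3/16 = 1821/4096
d_3 = (1=963/2048, 2=349/4096, 3=1821/4096)

Answer: 963/2048 349/4096 1821/4096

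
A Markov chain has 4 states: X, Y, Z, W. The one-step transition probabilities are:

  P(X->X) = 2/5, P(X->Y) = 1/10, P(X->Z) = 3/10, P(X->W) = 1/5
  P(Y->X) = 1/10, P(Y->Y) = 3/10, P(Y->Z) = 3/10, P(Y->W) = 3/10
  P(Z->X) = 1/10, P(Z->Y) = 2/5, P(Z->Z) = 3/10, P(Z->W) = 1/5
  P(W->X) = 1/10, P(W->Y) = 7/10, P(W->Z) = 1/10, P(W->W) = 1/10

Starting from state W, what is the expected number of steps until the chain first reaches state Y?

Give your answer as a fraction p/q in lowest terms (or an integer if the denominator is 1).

Answer: 560/317

Derivation:
Let h_i = expected steps to first reach Y from state i.
Boundary: h_Y = 0.
First-step equations for the other states:
  h_X = 1 + 2/5*h_X + 1/10*h_Y + 3/10*h_Z + 1/5*h_W
  h_Z = 1 + 1/10*h_X + 2/5*h_Y + 3/10*h_Z + 1/5*h_W
  h_W = 1 + 1/10*h_X + 7/10*h_Y + 1/10*h_Z + 1/10*h_W

Substituting h_Y = 0 and rearranging gives the linear system (I - Q) h = 1:
  [3/5, -3/10, -1/5] . (h_X, h_Z, h_W) = 1
  [-1/10, 7/10, -1/5] . (h_X, h_Z, h_W) = 1
  [-1/10, -1/10, 9/10] . (h_X, h_Z, h_W) = 1

Solving yields:
  h_X = 1100/317
  h_Z = 770/317
  h_W = 560/317

Starting state is W, so the expected hitting time is h_W = 560/317.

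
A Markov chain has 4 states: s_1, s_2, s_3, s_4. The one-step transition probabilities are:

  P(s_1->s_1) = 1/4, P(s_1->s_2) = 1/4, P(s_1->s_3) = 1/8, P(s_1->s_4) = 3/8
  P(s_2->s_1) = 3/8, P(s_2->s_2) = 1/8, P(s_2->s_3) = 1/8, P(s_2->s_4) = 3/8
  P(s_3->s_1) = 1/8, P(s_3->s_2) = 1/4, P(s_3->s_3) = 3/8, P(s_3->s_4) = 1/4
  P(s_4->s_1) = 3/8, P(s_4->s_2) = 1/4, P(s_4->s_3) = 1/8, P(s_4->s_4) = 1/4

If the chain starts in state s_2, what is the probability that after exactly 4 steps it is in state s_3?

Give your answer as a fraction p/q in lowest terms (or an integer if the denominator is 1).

Computing P^4 by repeated multiplication:
P^1 =
  s_1: [1/4, 1/4, 1/8, 3/8]
  s_2: [3/8, 1/8, 1/8, 3/8]
  s_3: [1/8, 1/4, 3/8, 1/4]
  s_4: [3/8, 1/4, 1/8, 1/4]
P^2 =
  s_1: [5/16, 7/32, 5/32, 5/16]
  s_2: [19/64, 15/64, 5/32, 5/16]
  s_3: [17/64, 7/32, 7/32, 19/64]
  s_4: [19/64, 7/32, 5/32, 21/64]
P^3 =
  s_1: [19/64, 57/256, 21/128, 81/256]
  s_2: [153/512, 113/512, 21/128, 81/256]
  s_3: [147/512, 57/256, 23/128, 159/512]
  s_4: [153/512, 57/256, 21/128, 161/512]
P^4 =
  s_1: [19/64, 455/2048, 85/512, 645/2048]
  s_2: [1215/4096, 911/4096, 85/512, 645/2048]
  s_3: [1205/4096, 455/2048, 87/512, 1285/4096]
  s_4: [1215/4096, 455/2048, 85/512, 1291/4096]

(P^4)[s_2 -> s_3] = 85/512

Answer: 85/512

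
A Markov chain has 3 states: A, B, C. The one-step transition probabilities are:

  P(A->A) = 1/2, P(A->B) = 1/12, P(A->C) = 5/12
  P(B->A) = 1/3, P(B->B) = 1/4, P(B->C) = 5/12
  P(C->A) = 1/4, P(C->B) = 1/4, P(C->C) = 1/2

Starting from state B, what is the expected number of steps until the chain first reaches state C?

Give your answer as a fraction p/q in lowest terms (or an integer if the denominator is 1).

Answer: 12/5

Derivation:
Let h_i = expected steps to first reach C from state i.
Boundary: h_C = 0.
First-step equations for the other states:
  h_A = 1 + 1/2*h_A + 1/12*h_B + 5/12*h_C
  h_B = 1 + 1/3*h_A + 1/4*h_B + 5/12*h_C

Substituting h_C = 0 and rearranging gives the linear system (I - Q) h = 1:
  [1/2, -1/12] . (h_A, h_B) = 1
  [-1/3, 3/4] . (h_A, h_B) = 1

Solving yields:
  h_A = 12/5
  h_B = 12/5

Starting state is B, so the expected hitting time is h_B = 12/5.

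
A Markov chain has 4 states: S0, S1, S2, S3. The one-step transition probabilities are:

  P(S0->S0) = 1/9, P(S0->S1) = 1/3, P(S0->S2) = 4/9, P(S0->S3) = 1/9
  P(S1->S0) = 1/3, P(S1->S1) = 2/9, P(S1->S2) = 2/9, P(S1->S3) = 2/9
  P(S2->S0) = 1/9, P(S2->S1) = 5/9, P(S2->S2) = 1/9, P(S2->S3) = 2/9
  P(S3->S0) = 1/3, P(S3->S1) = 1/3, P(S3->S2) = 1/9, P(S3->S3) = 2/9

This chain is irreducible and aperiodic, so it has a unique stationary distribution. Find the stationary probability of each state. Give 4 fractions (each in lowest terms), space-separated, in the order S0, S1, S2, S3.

The stationary distribution satisfies pi = pi * P, i.e.:
  pi_S0 = 1/9*pi_S0 + 1/3*pi_S1 + 1/9*pi_S2 + 1/3*pi_S3
  pi_S1 = 1/3*pi_S0 + 2/9*pi_S1 + 5/9*pi_S2 + 1/3*pi_S3
  pi_S2 = 4/9*pi_S0 + 2/9*pi_S1 + 1/9*pi_S2 + 1/9*pi_S3
  pi_S3 = 1/9*pi_S0 + 2/9*pi_S1 + 2/9*pi_S2 + 2/9*pi_S3
with normalization: pi_S0 + pi_S1 + pi_S2 + pi_S3 = 1.

Using the first 3 balance equations plus normalization, the linear system A*pi = b is:
  [-8/9, 1/3, 1/9, 1/3] . pi = 0
  [1/3, -7/9, 5/9, 1/3] . pi = 0
  [4/9, 2/9, -8/9, 1/9] . pi = 0
  [1, 1, 1, 1] . pi = 1

Solving yields:
  pi_S0 = 119/514
  pi_S1 = 355/1028
  pi_S2 = 233/1028
  pi_S3 = 101/514

Verification (pi * P):
  119/514*1/9 + 355/1028*1/3 + 233/1028*1/9 + 101/514*1/3 = 119/514 = pi_S0  (ok)
  119/514*1/3 + 355/1028*2/9 + 233/1028*5/9 + 101/514*1/3 = 355/1028 = pi_S1  (ok)
  119/514*4/9 + 355/1028*2/9 + 233/1028*1/9 + 101/514*1/9 = 233/1028 = pi_S2  (ok)
  119/514*1/9 + 355/1028*2/9 + 233/1028*2/9 + 101/514*2/9 = 101/514 = pi_S3  (ok)

Answer: 119/514 355/1028 233/1028 101/514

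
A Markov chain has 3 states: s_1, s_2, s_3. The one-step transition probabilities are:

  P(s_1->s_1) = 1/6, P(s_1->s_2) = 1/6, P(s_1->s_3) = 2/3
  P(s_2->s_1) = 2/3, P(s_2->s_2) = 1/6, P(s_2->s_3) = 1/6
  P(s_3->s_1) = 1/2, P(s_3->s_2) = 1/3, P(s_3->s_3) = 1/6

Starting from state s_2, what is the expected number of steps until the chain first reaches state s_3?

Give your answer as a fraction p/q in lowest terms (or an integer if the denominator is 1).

Let h_i = expected steps to first reach s_3 from state i.
Boundary: h_s_3 = 0.
First-step equations for the other states:
  h_s_1 = 1 + 1/6*h_s_1 + 1/6*h_s_2 + 2/3*h_s_3
  h_s_2 = 1 + 2/3*h_s_1 + 1/6*h_s_2 + 1/6*h_s_3

Substituting h_s_3 = 0 and rearranging gives the linear system (I - Q) h = 1:
  [5/6, -1/6] . (h_s_1, h_s_2) = 1
  [-2/3, 5/6] . (h_s_1, h_s_2) = 1

Solving yields:
  h_s_1 = 12/7
  h_s_2 = 18/7

Starting state is s_2, so the expected hitting time is h_s_2 = 18/7.

Answer: 18/7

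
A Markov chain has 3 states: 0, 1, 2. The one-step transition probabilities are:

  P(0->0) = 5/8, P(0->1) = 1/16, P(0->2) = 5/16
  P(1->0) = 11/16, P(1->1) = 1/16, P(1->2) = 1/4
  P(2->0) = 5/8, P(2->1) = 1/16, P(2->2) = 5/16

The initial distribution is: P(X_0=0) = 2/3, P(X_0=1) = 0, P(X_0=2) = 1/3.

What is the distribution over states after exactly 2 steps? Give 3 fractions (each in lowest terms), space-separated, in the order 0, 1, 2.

Answer: 161/256 1/16 79/256

Derivation:
Propagating the distribution step by step (d_{t+1} = d_t * P):
d_0 = (0=2/3, 1=0, 2=1/3)
  d_1[0] = 2/3*5/8 + 0*11/16 + 1/3*5/8 = 5/8
  d_1[1] = 2/3*1/16 + 0*1/16 + 1/3*1/16 = 1/16
  d_1[2] = 2/3*5/16 + 0*1/4 + 1/3*5/16 = 5/16
d_1 = (0=5/8, 1=1/16, 2=5/16)
  d_2[0] = 5/8*5/8 + 1/16*11/16 + 5/16*5/8 = 161/256
  d_2[1] = 5/8*1/16 + 1/16*1/16 + 5/16*1/16 = 1/16
  d_2[2] = 5/8*5/16 + 1/16*1/4 + 5/16*5/16 = 79/256
d_2 = (0=161/256, 1=1/16, 2=79/256)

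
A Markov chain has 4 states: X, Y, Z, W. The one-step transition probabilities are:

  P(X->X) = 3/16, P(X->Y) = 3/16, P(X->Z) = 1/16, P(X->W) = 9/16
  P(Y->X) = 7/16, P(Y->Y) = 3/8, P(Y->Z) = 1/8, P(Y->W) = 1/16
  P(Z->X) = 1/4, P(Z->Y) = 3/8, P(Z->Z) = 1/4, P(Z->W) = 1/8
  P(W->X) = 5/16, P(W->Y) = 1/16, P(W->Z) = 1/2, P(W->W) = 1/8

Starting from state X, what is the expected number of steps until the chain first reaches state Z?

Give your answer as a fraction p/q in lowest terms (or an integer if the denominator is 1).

Answer: 4528/985

Derivation:
Let h_i = expected steps to first reach Z from state i.
Boundary: h_Z = 0.
First-step equations for the other states:
  h_X = 1 + 3/16*h_X + 3/16*h_Y + 1/16*h_Z + 9/16*h_W
  h_Y = 1 + 7/16*h_X + 3/8*h_Y + 1/8*h_Z + 1/16*h_W
  h_W = 1 + 5/16*h_X + 1/16*h_Y + 1/2*h_Z + 1/8*h_W

Substituting h_Z = 0 and rearranging gives the linear system (I - Q) h = 1:
  [13/16, -3/16, -9/16] . (h_X, h_Y, h_W) = 1
  [-7/16, 5/8, -1/16] . (h_X, h_Y, h_W) = 1
  [-5/16, -1/16, 7/8] . (h_X, h_Y, h_W) = 1

Solving yields:
  h_X = 4528/985
  h_Y = 5056/985
  h_W = 3104/985

Starting state is X, so the expected hitting time is h_X = 4528/985.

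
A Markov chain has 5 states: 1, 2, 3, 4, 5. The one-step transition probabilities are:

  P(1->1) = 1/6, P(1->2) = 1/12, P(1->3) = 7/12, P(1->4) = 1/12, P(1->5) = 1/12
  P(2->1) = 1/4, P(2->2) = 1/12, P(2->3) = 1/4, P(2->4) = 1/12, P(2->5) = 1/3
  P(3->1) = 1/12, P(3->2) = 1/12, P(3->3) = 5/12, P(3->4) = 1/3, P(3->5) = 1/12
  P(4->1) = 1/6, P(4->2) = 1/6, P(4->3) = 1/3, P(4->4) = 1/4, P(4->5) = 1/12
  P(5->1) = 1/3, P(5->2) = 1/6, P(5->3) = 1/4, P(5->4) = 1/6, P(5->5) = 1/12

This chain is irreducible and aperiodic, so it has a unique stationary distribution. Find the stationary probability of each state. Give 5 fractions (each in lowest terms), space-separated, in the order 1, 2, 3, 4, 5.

Answer: 490/3021 337/3021 1171/3021 229/1007 112/1007

Derivation:
The stationary distribution satisfies pi = pi * P, i.e.:
  pi_1 = 1/6*pi_1 + 1/4*pi_2 + 1/12*pi_3 + 1/6*pi_4 + 1/3*pi_5
  pi_2 = 1/12*pi_1 + 1/12*pi_2 + 1/12*pi_3 + 1/6*pi_4 + 1/6*pi_5
  pi_3 = 7/12*pi_1 + 1/4*pi_2 + 5/12*pi_3 + 1/3*pi_4 + 1/4*pi_5
  pi_4 = 1/12*pi_1 + 1/12*pi_2 + 1/3*pi_3 + 1/4*pi_4 + 1/6*pi_5
  pi_5 = 1/12*pi_1 + 1/3*pi_2 + 1/12*pi_3 + 1/12*pi_4 + 1/12*pi_5
with normalization: pi_1 + pi_2 + pi_3 + pi_4 + pi_5 = 1.

Using the first 4 balance equations plus normalization, the linear system A*pi = b is:
  [-5/6, 1/4, 1/12, 1/6, 1/3] . pi = 0
  [1/12, -11/12, 1/12, 1/6, 1/6] . pi = 0
  [7/12, 1/4, -7/12, 1/3, 1/4] . pi = 0
  [1/12, 1/12, 1/3, -3/4, 1/6] . pi = 0
  [1, 1, 1, 1, 1] . pi = 1

Solving yields:
  pi_1 = 490/3021
  pi_2 = 337/3021
  pi_3 = 1171/3021
  pi_4 = 229/1007
  pi_5 = 112/1007

Verification (pi * P):
  490/3021*1/6 + 337/3021*1/4 + 1171/3021*1/12 + 229/1007*1/6 + 112/1007*1/3 = 490/3021 = pi_1  (ok)
  490/3021*1/12 + 337/3021*1/12 + 1171/3021*1/12 + 229/1007*1/6 + 112/1007*1/6 = 337/3021 = pi_2  (ok)
  490/3021*7/12 + 337/3021*1/4 + 1171/3021*5/12 + 229/1007*1/3 + 112/1007*1/4 = 1171/3021 = pi_3  (ok)
  490/3021*1/12 + 337/3021*1/12 + 1171/3021*1/3 + 229/1007*1/4 + 112/1007*1/6 = 229/1007 = pi_4  (ok)
  490/3021*1/12 + 337/3021*1/3 + 1171/3021*1/12 + 229/1007*1/12 + 112/1007*1/12 = 112/1007 = pi_5  (ok)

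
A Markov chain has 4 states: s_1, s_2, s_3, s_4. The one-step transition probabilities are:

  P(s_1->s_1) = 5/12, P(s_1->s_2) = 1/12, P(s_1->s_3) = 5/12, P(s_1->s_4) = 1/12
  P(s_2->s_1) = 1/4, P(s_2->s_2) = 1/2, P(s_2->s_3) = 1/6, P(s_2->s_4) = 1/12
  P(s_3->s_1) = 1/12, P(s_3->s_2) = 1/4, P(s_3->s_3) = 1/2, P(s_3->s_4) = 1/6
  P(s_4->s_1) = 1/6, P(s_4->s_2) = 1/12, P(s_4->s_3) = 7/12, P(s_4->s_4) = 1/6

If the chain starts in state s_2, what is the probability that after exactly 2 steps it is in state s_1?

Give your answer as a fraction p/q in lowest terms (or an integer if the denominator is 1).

Computing P^2 by repeated multiplication:
P^1 =
  s_1: [5/12, 1/12, 5/12, 1/12]
  s_2: [1/4, 1/2, 1/6, 1/12]
  s_3: [1/12, 1/4, 1/2, 1/6]
  s_4: [1/6, 1/12, 7/12, 1/6]
P^2 =
  s_1: [35/144, 3/16, 4/9, 1/8]
  s_2: [37/144, 23/72, 23/72, 5/48]
  s_3: [1/6, 13/48, 61/144, 5/36]
  s_4: [1/6, 31/144, 17/36, 7/48]

(P^2)[s_2 -> s_1] = 37/144

Answer: 37/144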